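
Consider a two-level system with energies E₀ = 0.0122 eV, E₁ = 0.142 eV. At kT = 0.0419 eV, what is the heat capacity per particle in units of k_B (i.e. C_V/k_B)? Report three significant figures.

0.397

Eᵢ/kT = 0.29117, 3.3890.
Z = Σ e^(−Eᵢ/kT) = e^(−0.29117) + e^(−3.3890) = 0.74739 + 0.033742 = 0.78113.
⟨E⟩ = 0.017807 eV, ⟨E²⟩ = 0.0010134 eV².
C_V/k_B = (⟨E²⟩ − ⟨E⟩²)/(kT)² = (0.0010134 − 0.00031709)/0.0017556 = 0.397.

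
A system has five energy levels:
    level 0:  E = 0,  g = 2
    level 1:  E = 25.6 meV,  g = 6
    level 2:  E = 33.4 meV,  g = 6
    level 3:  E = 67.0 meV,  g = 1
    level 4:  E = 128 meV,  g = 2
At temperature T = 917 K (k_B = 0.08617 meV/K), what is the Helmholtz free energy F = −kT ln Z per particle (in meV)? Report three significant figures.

-190 meV

k_BT = 0.08617 × 917 K = 79.018 meV.
Eᵢ/kT = 0, 0.32398, 0.42269, 0.84791, 1.6199.
Z = Σ gᵢe^(−Eᵢ/kT) = 2·e^(−0) + 6·e^(−0.32398) + 6·e^(−0.42269) + 1·e^(−0.84791) + 2·e^(−1.6199) = 2.0000 + 4.3396 + 3.9317 + 0.42831 + 0.39584 = 11.095.
F = −kT ln Z = −79.018 × ln(11.095) = −79.018 × 2.4065 = -190 meV.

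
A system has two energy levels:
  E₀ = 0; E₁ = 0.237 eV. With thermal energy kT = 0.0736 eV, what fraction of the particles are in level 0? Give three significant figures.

Eᵢ/kT = 0, 3.2201.
Z = Σ e^(−Eᵢ/kT) = e^(−0) + e^(−3.2201) = 1.0000 + 0.039951 = 1.0400.
P₀ = e^(−E₀/kT) / Z = 1.0000/1.0400 = 0.962.

0.962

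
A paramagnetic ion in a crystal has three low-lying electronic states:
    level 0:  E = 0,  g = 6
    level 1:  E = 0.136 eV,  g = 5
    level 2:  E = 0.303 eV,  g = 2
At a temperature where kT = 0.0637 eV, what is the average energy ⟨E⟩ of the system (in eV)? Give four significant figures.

0.01296 eV

Eᵢ/kT = 0, 2.13501, 4.75667.
Z = Σ gᵢe^(−Eᵢ/kT) = 6·e^(−0) + 5·e^(−2.13501) + 2·e^(−4.75667) = 6.00000 + 0.591217 + 0.0171884 = 6.60841.
⟨E⟩ = Σ Eᵢ gᵢe^(−Eᵢ/kT) / Z = (0·6.00000 + 0.136·0.591217 + 0.303·0.0171884) / 6.60841 = 0.01296 eV.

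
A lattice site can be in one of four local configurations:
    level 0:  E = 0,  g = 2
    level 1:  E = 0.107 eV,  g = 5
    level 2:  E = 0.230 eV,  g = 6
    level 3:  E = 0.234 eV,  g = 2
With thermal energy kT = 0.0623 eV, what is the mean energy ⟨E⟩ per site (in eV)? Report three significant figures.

Eᵢ/kT = 0, 1.7175, 3.6918, 3.7560.
Z = Σ gᵢe^(−Eᵢ/kT) = 2·e^(−0) + 5·e^(−1.7175) + 6·e^(−3.6918) + 2·e^(−3.7560) = 2.0000 + 0.89757 + 0.14956 + 0.046754 = 3.0939.
⟨E⟩ = Σ Eᵢ gᵢe^(−Eᵢ/kT) / Z = (0·2.0000 + 0.107·0.89757 + 0.230·0.14956 + 0.234·0.046754) / 3.0939 = 0.0457 eV.

0.0457 eV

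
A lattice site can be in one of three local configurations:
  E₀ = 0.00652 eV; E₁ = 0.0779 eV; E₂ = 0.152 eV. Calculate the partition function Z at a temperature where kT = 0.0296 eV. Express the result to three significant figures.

Z = 0.880

Eᵢ/kT = 0.22027, 2.6318, 5.1351.
Z = Σ e^(−Eᵢ/kT) = e^(−0.22027) + e^(−2.6318) + e^(−5.1351) = 0.80230 + 0.071949 + 0.0058865 = 0.88014.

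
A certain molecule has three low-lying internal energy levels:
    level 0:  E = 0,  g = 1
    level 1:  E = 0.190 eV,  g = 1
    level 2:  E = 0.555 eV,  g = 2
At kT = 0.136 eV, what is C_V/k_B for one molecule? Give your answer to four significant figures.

Eᵢ/kT = 0, 1.39706, 4.08088.
Z = Σ gᵢe^(−Eᵢ/kT) = 1·e^(−0) + 1·e^(−1.39706) + 2·e^(−4.08088) = 1.00000 + 0.247323 + 0.0337852 = 1.28111.
⟨E⟩ = 0.0513166 eV, ⟨E²⟩ = 0.0150924 eV².
C_V/k_B = (⟨E²⟩ − ⟨E⟩²)/(kT)² = (0.0150924 − 0.00263339)/0.0184960 = 0.6736.

0.6736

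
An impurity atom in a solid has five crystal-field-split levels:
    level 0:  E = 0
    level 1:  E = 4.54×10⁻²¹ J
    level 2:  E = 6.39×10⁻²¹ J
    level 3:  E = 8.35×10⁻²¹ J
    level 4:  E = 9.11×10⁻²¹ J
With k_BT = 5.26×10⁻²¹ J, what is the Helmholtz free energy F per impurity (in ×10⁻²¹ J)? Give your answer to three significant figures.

Eᵢ/kT = 0, 0.86312, 1.2148, 1.5875, 1.7319.
Z = Σ e^(−Eᵢ/kT) = e^(−0) + e^(−0.86312) + e^(−1.2148) + e^(−1.5875) + e^(−1.7319) = 1.0000 + 0.42184 + 0.29677 + 0.20444 + 0.17695 = 2.1000.
F = −kT ln Z = −5.26 × ln(2.1000) = −5.26 × 0.74194 = -3.90 ×10⁻²¹ J.

-3.90 ×10⁻²¹ J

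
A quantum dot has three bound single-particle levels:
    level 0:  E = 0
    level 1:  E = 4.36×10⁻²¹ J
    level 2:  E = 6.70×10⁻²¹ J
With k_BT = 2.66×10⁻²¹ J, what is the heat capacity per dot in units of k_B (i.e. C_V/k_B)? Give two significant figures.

0.64

Eᵢ/kT = 0, 1.639, 2.519.
Z = Σ e^(−Eᵢ/kT) = e^(−0) + e^(−1.639) + e^(−2.519) = 1.000 + 0.1942 + 0.08054 = 1.275.
⟨E⟩ = 1.087, ⟨E²⟩ = 5.731.
C_V/k_B = (⟨E²⟩ − ⟨E⟩²)/(kT)² = (5.731 − 1.182)/7.076 = 0.64.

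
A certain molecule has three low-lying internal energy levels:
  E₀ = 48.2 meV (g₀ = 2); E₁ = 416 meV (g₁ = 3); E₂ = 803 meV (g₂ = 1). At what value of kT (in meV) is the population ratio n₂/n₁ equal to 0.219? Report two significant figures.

920 meV

n₂/n₁ = (g₂/g₁) exp[−(E₂−E₁)/kT] = 0.219.
⇒ (E₂−E₁)/kT = ln((1/3)/0.219) = ln(1.522) = 0.4200.
kT = 387 meV / 0.4200 = 920 meV.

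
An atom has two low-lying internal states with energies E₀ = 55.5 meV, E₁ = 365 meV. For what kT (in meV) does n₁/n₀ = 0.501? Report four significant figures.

447.8 meV

n₁/n₀ = exp[−(E₁−E₀)/kT] = 0.501.
⇒ (E₁−E₀)/kT = ln(1/0.501) = ln(1.99601) = 0.691150.
kT = 309.5 meV / 0.691150 = 447.8 meV.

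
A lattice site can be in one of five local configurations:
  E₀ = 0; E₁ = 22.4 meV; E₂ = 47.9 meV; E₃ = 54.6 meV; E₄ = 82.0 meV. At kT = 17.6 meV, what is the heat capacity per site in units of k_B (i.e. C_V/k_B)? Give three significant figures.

0.864

Eᵢ/kT = 0, 1.2727, 2.7216, 3.1023, 4.6591.
Z = Σ e^(−Eᵢ/kT) = e^(−0) + e^(−1.2727) + e^(−2.7216) + e^(−3.1023) + e^(−4.6591) = 1.0000 + 0.28007 + 0.065769 + 0.044946 + 0.0094750 = 1.4003.
⟨E⟩ = 9.0373 meV, ⟨E²⟩ = 349.30 meV².
C_V/k_B = (⟨E²⟩ − ⟨E⟩²)/(kT)² = (349.30 − 81.673)/309.76 = 0.864.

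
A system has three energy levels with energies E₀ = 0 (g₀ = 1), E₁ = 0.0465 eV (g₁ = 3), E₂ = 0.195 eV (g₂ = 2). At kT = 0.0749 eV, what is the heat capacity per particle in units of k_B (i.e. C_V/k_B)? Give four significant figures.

0.3364

Eᵢ/kT = 0, 0.620828, 2.60347.
Z = Σ gᵢe^(−Eᵢ/kT) = 1·e^(−0) + 3·e^(−0.620828) + 2·e^(−2.60347) = 1.00000 + 1.61250 + 0.148033 = 2.76053.
⟨E⟩ = 0.0376187 eV, ⟨E²⟩ = 0.00330211 eV².
C_V/k_B = (⟨E²⟩ − ⟨E⟩²)/(kT)² = (0.00330211 − 0.00141517)/0.00561001 = 0.3364.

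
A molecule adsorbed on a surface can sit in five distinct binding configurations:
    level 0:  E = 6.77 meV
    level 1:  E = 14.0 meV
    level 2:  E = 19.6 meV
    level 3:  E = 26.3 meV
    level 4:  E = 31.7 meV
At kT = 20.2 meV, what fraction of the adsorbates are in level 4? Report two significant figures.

0.10

Eᵢ/kT = 0.3351, 0.6931, 0.9703, 1.302, 1.569.
Z = Σ e^(−Eᵢ/kT) = e^(−0.3351) + e^(−0.6931) + e^(−0.9703) + e^(−1.302) + e^(−1.569) = 0.7153 + 0.5000 + 0.3790 + 0.2720 + 0.2083 = 2.075.
P₄ = e^(−E₄/kT) / Z = 0.2083/2.075 = 0.10.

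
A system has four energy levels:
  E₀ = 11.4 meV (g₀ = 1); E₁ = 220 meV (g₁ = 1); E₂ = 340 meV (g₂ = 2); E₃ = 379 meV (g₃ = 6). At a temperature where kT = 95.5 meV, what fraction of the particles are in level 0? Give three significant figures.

Eᵢ/kT = 0.11937, 2.3037, 3.5602, 3.9686.
Z = Σ gᵢe^(−Eᵢ/kT) = 1·e^(−0.11937) + 1·e^(−2.3037) + 2·e^(−3.5602) + 6·e^(−3.9686) = 0.88748 + 0.099889 + 0.056866 + 0.11340 = 1.1576.
P₀ = g₀ e^(−E₀/kT) / Z = 0.88748/1.1576 = 0.767.

0.767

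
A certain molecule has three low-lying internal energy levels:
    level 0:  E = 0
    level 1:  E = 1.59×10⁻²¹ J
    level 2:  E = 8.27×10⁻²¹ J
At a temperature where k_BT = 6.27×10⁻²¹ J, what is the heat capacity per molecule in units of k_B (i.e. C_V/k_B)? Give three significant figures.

0.180

Eᵢ/kT = 0, 0.25359, 1.3190.
Z = Σ e^(−Eᵢ/kT) = e^(−0) + e^(−0.25359) + e^(−1.3190) = 1.0000 + 0.77601 + 0.26740 = 2.0434.
⟨E⟩ = 1.6860, ⟨E²⟩ = 9.9100.
C_V/k_B = (⟨E²⟩ − ⟨E⟩²)/(kT)² = (9.9100 − 2.8426)/39.313 = 0.180.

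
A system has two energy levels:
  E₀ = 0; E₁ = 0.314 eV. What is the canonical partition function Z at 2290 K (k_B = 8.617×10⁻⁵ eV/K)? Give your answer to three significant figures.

k_BT = 8.617×10⁻⁵ × 2290 K = 0.19733 eV.
Eᵢ/kT = 0, 1.5912.
Z = Σ e^(−Eᵢ/kT) = e^(−0) + e^(−1.5912) = 1.0000 + 0.20368 = 1.2037.

Z = 1.20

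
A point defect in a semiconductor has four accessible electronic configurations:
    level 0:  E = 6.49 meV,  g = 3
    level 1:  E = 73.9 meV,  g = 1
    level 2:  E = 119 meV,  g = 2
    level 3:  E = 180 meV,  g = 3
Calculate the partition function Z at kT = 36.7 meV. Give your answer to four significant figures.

Eᵢ/kT = 0.176839, 2.01362, 3.24251, 4.90463.
Z = Σ gᵢe^(−Eᵢ/kT) = 3·e^(−0.176839) + 1·e^(−2.01362) + 2·e^(−3.24251) + 3·e^(−4.90463) = 2.51374 + 0.133505 + 0.0781314 + 0.0222366 = 2.74761.

Z = 2.748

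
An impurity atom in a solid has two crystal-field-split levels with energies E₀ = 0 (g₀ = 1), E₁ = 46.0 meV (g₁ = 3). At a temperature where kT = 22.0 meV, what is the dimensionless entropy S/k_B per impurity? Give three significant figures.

0.881

Eᵢ/kT = 0, 2.0909.
Z = Σ gᵢe^(−Eᵢ/kT) = 1·e^(−0) + 3·e^(−2.0909) = 1.0000 + 0.37073 = 1.3707.
⟨E⟩ = Σ EᵢPᵢ = 12.442 meV.
S/k_B = ln Z + ⟨E⟩/kT = ln(1.3707) + 12.442/22.0 = 0.31532 + 0.56555 = 0.881.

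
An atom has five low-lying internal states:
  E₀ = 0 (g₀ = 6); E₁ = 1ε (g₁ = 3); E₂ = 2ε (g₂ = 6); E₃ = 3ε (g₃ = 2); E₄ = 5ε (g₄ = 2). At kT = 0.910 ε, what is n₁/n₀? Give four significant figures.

0.1666

n₁/n₀ = (g₁/g₀) exp[−(E₁−E₀)/kT] = (3/6) × exp(−(1ε)/(0.910ε)) = (3/6) × exp(-1.09890) = 0.1666.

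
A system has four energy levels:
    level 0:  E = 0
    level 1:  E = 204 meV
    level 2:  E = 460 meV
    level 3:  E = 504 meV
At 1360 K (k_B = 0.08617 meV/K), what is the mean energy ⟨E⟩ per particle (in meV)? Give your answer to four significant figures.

42.77 meV

k_BT = 0.08617 × 1360 K = 117.191 meV.
Eᵢ/kT = 0, 1.74075, 3.92522, 4.30067.
Z = Σ e^(−Eᵢ/kT) = e^(−0) + e^(−1.74075) + e^(−3.92522) + e^(−4.30067) = 1.00000 + 0.175389 + 0.0197378 + 0.0135595 = 1.20869.
⟨E⟩ = Σ Eᵢ e^(−Eᵢ/kT) / Z = (0·1.00000 + 204·0.175389 + 460·0.0197378 + 504·0.0135595) / 1.20869 = 42.77 meV.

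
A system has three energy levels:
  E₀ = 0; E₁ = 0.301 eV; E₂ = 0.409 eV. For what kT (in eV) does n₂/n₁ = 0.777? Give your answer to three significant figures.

0.428 eV

n₂/n₁ = exp[−(E₂−E₁)/kT] = 0.777.
⇒ (E₂−E₁)/kT = ln(1/0.777) = ln(1.2870) = 0.25231.
kT = 0.108 eV / 0.25231 = 0.428 eV.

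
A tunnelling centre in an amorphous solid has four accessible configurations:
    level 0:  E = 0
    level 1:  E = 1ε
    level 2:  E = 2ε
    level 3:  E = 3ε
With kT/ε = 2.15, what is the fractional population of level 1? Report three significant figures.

Eᵢ/kT = 0, 0.46512, 0.93023, 1.3953.
Z = Σ e^(−Eᵢ/kT) = e^(−0) + e^(−0.46512) + e^(−0.93023) + e^(−1.3953) = 1.0000 + 0.62806 + 0.39446 + 0.24776 = 2.2703.
P₁ = e^(−E₁/kT) / Z = 0.62806/2.2703 = 0.277.

0.277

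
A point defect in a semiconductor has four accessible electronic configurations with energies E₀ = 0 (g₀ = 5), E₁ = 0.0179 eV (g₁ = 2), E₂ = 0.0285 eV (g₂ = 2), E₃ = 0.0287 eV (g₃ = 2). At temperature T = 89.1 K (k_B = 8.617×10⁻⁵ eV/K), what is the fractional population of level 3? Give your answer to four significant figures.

k_BT = 8.617×10⁻⁵ × 89.1 K = 0.00767775 eV.
Eᵢ/kT = 0, 2.33141, 3.71203, 3.73807.
Z = Σ gᵢe^(−Eᵢ/kT) = 5·e^(−0) + 2·e^(−2.33141) + 2·e^(−3.71203) + 2·e^(−3.73807) = 5.00000 + 0.194317 + 0.0488558 + 0.0476000 = 5.29077.
P₃ = g₃ e^(−E₃/kT) / Z = 0.0476000/5.29077 = 0.008997.

0.008997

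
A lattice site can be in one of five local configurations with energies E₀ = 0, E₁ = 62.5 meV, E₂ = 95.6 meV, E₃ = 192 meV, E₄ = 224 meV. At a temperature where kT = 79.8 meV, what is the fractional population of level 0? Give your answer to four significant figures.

0.5238

Eᵢ/kT = 0, 0.783208, 1.19799, 2.40602, 2.80702.
Z = Σ e^(−Eᵢ/kT) = e^(−0) + e^(−0.783208) + e^(−1.19799) + e^(−2.40602) + e^(−2.80702) = 1.00000 + 0.456938 + 0.301800 + 0.0901735 + 0.0603847 = 1.90930.
P₀ = e^(−E₀/kT) / Z = 1.00000/1.90930 = 0.5238.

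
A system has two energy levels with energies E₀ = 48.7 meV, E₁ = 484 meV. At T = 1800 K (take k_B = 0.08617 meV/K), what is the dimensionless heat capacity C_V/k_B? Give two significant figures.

k_BT = 0.08617 × 1800 K = 155.1 meV.
Eᵢ/kT = 0.3140, 3.121.
Z = Σ e^(−Eᵢ/kT) = e^(−0.3140) + e^(−3.121) = 0.7305 + 0.04411 = 0.7746.
⟨E⟩ = 73.49 meV, ⟨E²⟩ = 15580 meV².
C_V/k_B = (⟨E²⟩ − ⟨E⟩²)/(kT)² = (15580 − 5401)/24060 = 0.42.

0.42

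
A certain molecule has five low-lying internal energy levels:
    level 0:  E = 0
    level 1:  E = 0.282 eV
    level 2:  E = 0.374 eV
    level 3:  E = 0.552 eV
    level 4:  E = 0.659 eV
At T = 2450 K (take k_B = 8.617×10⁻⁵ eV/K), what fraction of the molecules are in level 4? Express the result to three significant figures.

k_BT = 8.617×10⁻⁵ × 2450 K = 0.21112 eV.
Eᵢ/kT = 0, 1.3357, 1.7715, 2.6146, 3.1214.
Z = Σ e^(−Eᵢ/kT) = e^(−0) + e^(−1.3357) + e^(−1.7715) + e^(−2.6146) + e^(−3.1214) = 1.0000 + 0.26297 + 0.17008 + 0.073197 + 0.044095 = 1.5503.
P₄ = e^(−E₄/kT) / Z = 0.044095/1.5503 = 0.0284.

0.0284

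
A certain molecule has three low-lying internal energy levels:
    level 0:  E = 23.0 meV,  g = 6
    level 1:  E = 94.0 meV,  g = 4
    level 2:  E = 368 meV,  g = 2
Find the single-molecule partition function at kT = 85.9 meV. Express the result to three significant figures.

Eᵢ/kT = 0.26775, 1.0943, 4.2841.
Z = Σ gᵢe^(−Eᵢ/kT) = 6·e^(−0.26775) + 4·e^(−1.0943) + 2·e^(−4.2841) = 4.5906 + 1.3391 + 0.027572 = 5.9573.

Z = 5.96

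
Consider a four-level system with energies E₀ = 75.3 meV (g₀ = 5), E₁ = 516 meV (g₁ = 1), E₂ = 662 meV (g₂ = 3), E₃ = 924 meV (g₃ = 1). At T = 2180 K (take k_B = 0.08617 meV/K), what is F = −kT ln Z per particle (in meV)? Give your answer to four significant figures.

k_BT = 0.08617 × 2180 K = 187.851 meV.
Eᵢ/kT = 0.400850, 2.74686, 3.52407, 4.91879.
Z = Σ gᵢe^(−Eᵢ/kT) = 5·e^(−0.400850) + 1·e^(−2.74686) + 3·e^(−3.52407) + 1·e^(−4.91879) = 3.34875 + 0.0641289 + 0.0884376 + 0.00730797 = 3.50862.
F = −kT ln Z = −187.851 × ln(3.50862) = −187.851 × 1.25522 = -235.8 meV.

-235.8 meV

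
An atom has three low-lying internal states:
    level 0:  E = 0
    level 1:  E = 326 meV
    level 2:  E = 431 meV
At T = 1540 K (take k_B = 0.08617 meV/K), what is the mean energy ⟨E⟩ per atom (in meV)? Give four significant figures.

k_BT = 0.08617 × 1540 K = 132.702 meV.
Eᵢ/kT = 0, 2.45663, 3.24788.
Z = Σ e^(−Eᵢ/kT) = e^(−0) + e^(−2.45663) + e^(−3.24788) = 1.00000 + 0.0857234 + 0.0388565 = 1.12458.
⟨E⟩ = Σ Eᵢ e^(−Eᵢ/kT) / Z = (0·1.00000 + 326·0.0857234 + 431·0.0388565) / 1.12458 = 39.74 meV.

39.74 meV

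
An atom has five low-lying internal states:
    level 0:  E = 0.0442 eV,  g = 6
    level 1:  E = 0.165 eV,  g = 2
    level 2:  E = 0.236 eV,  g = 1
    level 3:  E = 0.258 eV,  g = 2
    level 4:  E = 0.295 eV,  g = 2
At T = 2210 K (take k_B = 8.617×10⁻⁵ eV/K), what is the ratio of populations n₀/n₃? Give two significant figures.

9.2

k_BT = 8.617×10⁻⁵ × 2210 K = 0.1904 eV.
n₀/n₃ = (g₀/g₃) exp[−(E₀−E₃)/kT] = (6/2) × exp(−(-0.2138 eV)/(0.1904 eV)) = (6/2) × exp(1.123) = 9.2.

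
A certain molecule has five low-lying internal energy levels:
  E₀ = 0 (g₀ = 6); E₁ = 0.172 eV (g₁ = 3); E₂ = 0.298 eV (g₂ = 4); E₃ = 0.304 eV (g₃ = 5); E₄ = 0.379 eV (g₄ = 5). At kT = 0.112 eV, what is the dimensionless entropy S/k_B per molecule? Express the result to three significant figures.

2.44

Eᵢ/kT = 0, 1.5357, 2.6607, 2.7143, 3.3839.
Z = Σ gᵢe^(−Eᵢ/kT) = 6·e^(−0) + 3·e^(−1.5357) + 4·e^(−2.6607) + 5·e^(−2.7143) + 5·e^(−3.3839) = 6.0000 + 0.64591 + 0.27960 + 0.33126 + 0.16957 = 7.4263.
⟨E⟩ = Σ EᵢPᵢ = 0.048394 eV.
S/k_B = ln Z + ⟨E⟩/kT = ln(7.4263) + 0.048394/0.112 = 2.0050 + 0.43209 = 2.44.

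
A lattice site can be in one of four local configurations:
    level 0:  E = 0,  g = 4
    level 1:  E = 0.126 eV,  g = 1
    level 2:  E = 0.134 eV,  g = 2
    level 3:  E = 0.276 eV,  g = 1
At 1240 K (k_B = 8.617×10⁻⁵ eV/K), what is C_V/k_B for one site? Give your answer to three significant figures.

k_BT = 8.617×10⁻⁵ × 1240 K = 0.10685 eV.
Eᵢ/kT = 0, 1.1792, 1.2541, 2.5831.
Z = Σ gᵢe^(−Eᵢ/kT) = 4·e^(−0) + 1·e^(−1.1792) + 2·e^(−1.2541) + 1·e^(−2.5831) = 4.0000 + 0.30752 + 0.57067 + 0.075539 = 4.9537.
⟨E⟩ = 0.027468 eV, ⟨E²⟩ = 0.0042157 eV².
C_V/k_B = (⟨E²⟩ − ⟨E⟩²)/(kT)² = (0.0042157 − 0.00075449)/0.011417 = 0.303.

0.303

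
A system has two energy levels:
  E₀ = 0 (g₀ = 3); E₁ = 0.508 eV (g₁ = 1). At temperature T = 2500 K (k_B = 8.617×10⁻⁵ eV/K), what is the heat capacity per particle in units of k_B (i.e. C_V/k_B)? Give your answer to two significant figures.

0.16

k_BT = 8.617×10⁻⁵ × 2500 K = 0.2154 eV.
Eᵢ/kT = 0, 2.358.
Z = Σ gᵢe^(−Eᵢ/kT) = 3·e^(−0) + 1·e^(−2.358) = 3.000 + 0.09461 = 3.095.
⟨E⟩ = 0.01553 eV, ⟨E²⟩ = 0.007889 eV².
C_V/k_B = (⟨E²⟩ − ⟨E⟩²)/(kT)² = (0.007889 − 0.0002412)/0.04640 = 0.16.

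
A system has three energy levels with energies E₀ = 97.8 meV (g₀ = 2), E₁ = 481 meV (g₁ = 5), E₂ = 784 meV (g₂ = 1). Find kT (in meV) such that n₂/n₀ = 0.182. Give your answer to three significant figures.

n₂/n₀ = (g₂/g₀) exp[−(E₂−E₀)/kT] = 0.182.
⇒ (E₂−E₀)/kT = ln((1/2)/0.182) = ln(2.7473) = 1.0106.
kT = 686.2 meV / 1.0106 = 679 meV.

679 meV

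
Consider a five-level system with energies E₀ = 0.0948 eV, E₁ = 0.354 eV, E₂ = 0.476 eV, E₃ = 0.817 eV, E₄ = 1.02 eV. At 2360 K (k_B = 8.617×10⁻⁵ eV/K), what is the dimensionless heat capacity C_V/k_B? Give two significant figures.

0.78

k_BT = 8.617×10⁻⁵ × 2360 K = 0.2034 eV.
Eᵢ/kT = 0.4661, 1.740, 2.340, 4.017, 5.015.
Z = Σ e^(−Eᵢ/kT) = e^(−0.4661) + e^(−1.740) + e^(−2.340) + e^(−4.017) + e^(−5.015) = 0.6274 + 0.1755 + 0.09633 + 0.01801 + 0.006638 = 0.9239.
⟨E⟩ = 0.2045 eV, ⟨E²⟩ = 0.07402 eV².
C_V/k_B = (⟨E²⟩ − ⟨E⟩²)/(kT)² = (0.07402 − 0.04182)/0.04137 = 0.78.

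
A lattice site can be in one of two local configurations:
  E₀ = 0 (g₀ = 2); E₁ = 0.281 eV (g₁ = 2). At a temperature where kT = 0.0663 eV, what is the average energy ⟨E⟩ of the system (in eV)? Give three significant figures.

Eᵢ/kT = 0, 4.2383.
Z = Σ gᵢe^(−Eᵢ/kT) = 2·e^(−0) + 2·e^(−4.2383) = 2.0000 + 0.028864 = 2.0289.
⟨E⟩ = Σ Eᵢ gᵢe^(−Eᵢ/kT) / Z = (0·2.0000 + 0.281·0.028864) / 2.0289 = 0.00400 eV.

0.00400 eV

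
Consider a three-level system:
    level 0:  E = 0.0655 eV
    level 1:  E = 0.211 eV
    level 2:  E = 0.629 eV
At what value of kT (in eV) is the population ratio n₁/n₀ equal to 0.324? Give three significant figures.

n₁/n₀ = exp[−(E₁−E₀)/kT] = 0.324.
⇒ (E₁−E₀)/kT = ln(1/0.324) = ln(3.0864) = 1.1270.
kT = 0.1455 eV / 1.1270 = 0.129 eV.

0.129 eV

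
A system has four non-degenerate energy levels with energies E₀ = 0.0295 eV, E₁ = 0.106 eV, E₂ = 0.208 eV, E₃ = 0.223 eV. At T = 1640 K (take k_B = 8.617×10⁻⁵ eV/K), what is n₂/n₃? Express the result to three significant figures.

1.11

k_BT = 8.617×10⁻⁵ × 1640 K = 0.14132 eV.
n₂/n₃ = exp[−(E₂−E₃)/kT] = exp(−(-0.015 eV)/(0.14132 eV)) = exp(0.10614) = 1.11.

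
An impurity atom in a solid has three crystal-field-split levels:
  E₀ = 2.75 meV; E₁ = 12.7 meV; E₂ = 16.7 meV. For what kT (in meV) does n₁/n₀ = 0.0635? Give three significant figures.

3.61 meV

n₁/n₀ = exp[−(E₁−E₀)/kT] = 0.0635.
⇒ (E₁−E₀)/kT = ln(1/0.0635) = ln(15.748) = 2.7567.
kT = 9.95 meV / 2.7567 = 3.61 meV.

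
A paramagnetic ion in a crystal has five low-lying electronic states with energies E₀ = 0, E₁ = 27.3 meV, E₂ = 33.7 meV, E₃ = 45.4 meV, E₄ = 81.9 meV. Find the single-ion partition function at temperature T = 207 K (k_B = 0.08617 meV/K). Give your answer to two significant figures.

Z = 1.5

k_BT = 0.08617 × 207 K = 17.84 meV.
Eᵢ/kT = 0, 1.530, 1.889, 2.545, 4.591.
Z = Σ e^(−Eᵢ/kT) = e^(−0) + e^(−1.530) + e^(−1.889) + e^(−2.545) + e^(−4.591) = 1.000 + 0.2165 + 0.1512 + 0.07847 + 0.01014 = 1.456.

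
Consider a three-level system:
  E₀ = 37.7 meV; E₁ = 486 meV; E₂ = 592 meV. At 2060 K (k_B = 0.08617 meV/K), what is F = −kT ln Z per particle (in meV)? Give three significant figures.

k_BT = 0.08617 × 2060 K = 177.51 meV.
Eᵢ/kT = 0.21238, 2.7379, 3.3350.
Z = Σ e^(−Eᵢ/kT) = e^(−0.21238) + e^(−2.7379) + e^(−3.3350) = 0.80866 + 0.064706 + 0.035615 = 0.90898.
F = −kT ln Z = −177.51 × ln(0.90898) = −177.51 × -0.095432 = 16.9 meV.

16.9 meV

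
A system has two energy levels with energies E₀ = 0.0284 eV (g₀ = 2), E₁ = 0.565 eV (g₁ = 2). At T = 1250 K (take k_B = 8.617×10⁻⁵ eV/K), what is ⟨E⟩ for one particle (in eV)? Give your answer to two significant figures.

0.032 eV

k_BT = 8.617×10⁻⁵ × 1250 K = 0.1077 eV.
Eᵢ/kT = 0.2637, 5.246.
Z = Σ gᵢe^(−Eᵢ/kT) = 2·e^(−0.2637) + 2·e^(−5.246) = 1.536 + 0.01054 = 1.547.
⟨E⟩ = Σ Eᵢ gᵢe^(−Eᵢ/kT) / Z = (0.0284·1.536 + 0.565·0.01054) / 1.547 = 0.032 eV.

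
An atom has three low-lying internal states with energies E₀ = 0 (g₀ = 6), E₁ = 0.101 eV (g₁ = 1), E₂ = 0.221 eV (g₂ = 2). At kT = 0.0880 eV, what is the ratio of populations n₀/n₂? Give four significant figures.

36.97

n₀/n₂ = (g₀/g₂) exp[−(E₀−E₂)/kT] = (6/2) × exp(−(-0.221 eV)/(0.0880 eV)) = (6/2) × exp(2.51136) = 36.97.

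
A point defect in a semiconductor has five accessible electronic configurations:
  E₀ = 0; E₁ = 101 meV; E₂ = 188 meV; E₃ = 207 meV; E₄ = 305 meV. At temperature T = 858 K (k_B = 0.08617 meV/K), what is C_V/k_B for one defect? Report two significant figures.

0.92

k_BT = 0.08617 × 858 K = 73.93 meV.
Eᵢ/kT = 0, 1.366, 2.543, 2.800, 4.126.
Z = Σ e^(−Eᵢ/kT) = e^(−0) + e^(−1.366) + e^(−2.543) + e^(−2.800) + e^(−4.126) = 1.000 + 0.2551 + 0.07863 + 0.06081 + 0.01615 = 1.411.
⟨E⟩ = 41.15 meV, ⟨E²⟩ = 6725 meV².
C_V/k_B = (⟨E²⟩ − ⟨E⟩²)/(kT)² = (6725 − 1693)/5466 = 0.92.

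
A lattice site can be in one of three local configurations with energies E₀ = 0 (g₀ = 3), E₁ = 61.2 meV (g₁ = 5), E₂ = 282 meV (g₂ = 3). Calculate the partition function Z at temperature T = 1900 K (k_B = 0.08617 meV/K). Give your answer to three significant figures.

k_BT = 0.08617 × 1900 K = 163.72 meV.
Eᵢ/kT = 0, 0.37381, 1.7225.
Z = Σ gᵢe^(−Eᵢ/kT) = 3·e^(−0) + 5·e^(−0.37381) + 3·e^(−1.7225) = 3.0000 + 3.4405 + 0.53586 = 6.9764.

Z = 6.98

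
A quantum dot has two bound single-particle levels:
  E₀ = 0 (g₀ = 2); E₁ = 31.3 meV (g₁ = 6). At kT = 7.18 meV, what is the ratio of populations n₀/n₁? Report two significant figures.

26

n₀/n₁ = (g₀/g₁) exp[−(E₀−E₁)/kT] = (2/6) × exp(−(-31.3 meV)/(7.18 meV)) = (2/6) × exp(4.359) = 26.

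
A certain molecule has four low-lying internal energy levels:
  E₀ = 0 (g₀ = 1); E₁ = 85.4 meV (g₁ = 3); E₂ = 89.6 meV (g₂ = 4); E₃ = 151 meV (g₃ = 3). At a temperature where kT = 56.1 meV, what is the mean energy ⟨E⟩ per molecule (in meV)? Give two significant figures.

Eᵢ/kT = 0, 1.522, 1.597, 2.692.
Z = Σ gᵢe^(−Eᵢ/kT) = 1·e^(−0) + 3·e^(−1.522) + 4·e^(−1.597) + 3·e^(−2.692) = 1.000 + 0.6548 + 0.8100 + 0.2032 = 2.668.
⟨E⟩ = Σ Eᵢ gᵢe^(−Eᵢ/kT) / Z = (0·1.000 + 85.4·0.6548 + 89.6·0.8100 + 151·0.2032) / 2.668 = 60 meV.

60 meV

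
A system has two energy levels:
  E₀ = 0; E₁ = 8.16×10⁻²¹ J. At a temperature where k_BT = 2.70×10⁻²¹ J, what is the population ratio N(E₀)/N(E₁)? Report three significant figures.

n₀/n₁ = exp[−(E₀−E₁)/kT] = exp(−(-8.16 ×10⁻²¹ J)/(2.70 ×10⁻²¹ J)) = exp(3.0222) = 20.5.

20.5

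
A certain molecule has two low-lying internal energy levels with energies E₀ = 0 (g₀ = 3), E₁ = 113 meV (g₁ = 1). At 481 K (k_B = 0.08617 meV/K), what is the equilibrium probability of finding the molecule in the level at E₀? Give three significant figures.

k_BT = 0.08617 × 481 K = 41.448 meV.
Eᵢ/kT = 0, 2.7263.
Z = Σ gᵢe^(−Eᵢ/kT) = 3·e^(−0) + 1·e^(−2.7263) = 3.0000 + 0.065461 = 3.0655.
P₀ = g₀ e^(−E₀/kT) / Z = 3.0000/3.0655 = 0.979.

0.979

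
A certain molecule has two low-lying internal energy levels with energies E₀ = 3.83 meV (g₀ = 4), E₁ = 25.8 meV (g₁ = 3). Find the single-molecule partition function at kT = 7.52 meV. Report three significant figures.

Eᵢ/kT = 0.50931, 3.4309.
Z = Σ gᵢe^(−Eᵢ/kT) = 4·e^(−0.50931) + 3·e^(−3.4309) = 2.4036 + 0.097073 = 2.5007.

Z = 2.50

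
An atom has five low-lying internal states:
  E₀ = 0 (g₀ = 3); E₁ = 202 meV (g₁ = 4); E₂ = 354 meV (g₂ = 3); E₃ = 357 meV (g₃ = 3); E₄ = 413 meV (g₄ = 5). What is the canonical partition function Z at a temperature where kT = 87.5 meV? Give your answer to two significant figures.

Eᵢ/kT = 0, 2.309, 4.046, 4.080, 4.720.
Z = Σ gᵢe^(−Eᵢ/kT) = 3·e^(−0) + 4·e^(−2.309) + 3·e^(−4.046) + 3·e^(−4.080) + 5·e^(−4.720) = 3.000 + 0.3974 + 0.05248 + 0.05072 + 0.04458 = 3.545.

Z = 3.5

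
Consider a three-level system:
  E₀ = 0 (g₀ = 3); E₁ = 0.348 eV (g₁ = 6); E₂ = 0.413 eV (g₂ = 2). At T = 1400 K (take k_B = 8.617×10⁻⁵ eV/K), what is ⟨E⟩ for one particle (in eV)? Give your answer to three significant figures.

0.0422 eV

k_BT = 8.617×10⁻⁵ × 1400 K = 0.12064 eV.
Eᵢ/kT = 0, 2.8846, 3.4234.
Z = Σ gᵢe^(−Eᵢ/kT) = 3·e^(−0) + 6·e^(−2.8846) + 2·e^(−3.4234) = 3.0000 + 0.33526 + 0.065203 = 3.4005.
⟨E⟩ = Σ Eᵢ gᵢe^(−Eᵢ/kT) / Z = (0·3.0000 + 0.348·0.33526 + 0.413·0.065203) / 3.4005 = 0.0422 eV.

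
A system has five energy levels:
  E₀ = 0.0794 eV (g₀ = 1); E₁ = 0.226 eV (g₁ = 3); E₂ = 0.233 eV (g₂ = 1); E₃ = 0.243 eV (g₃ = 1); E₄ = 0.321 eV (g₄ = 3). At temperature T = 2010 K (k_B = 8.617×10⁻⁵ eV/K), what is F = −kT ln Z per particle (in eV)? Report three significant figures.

k_BT = 8.617×10⁻⁵ × 2010 K = 0.17320 eV.
Eᵢ/kT = 0.45843, 1.3048, 1.3453, 1.4030, 1.8533.
Z = Σ gᵢe^(−Eᵢ/kT) = 1·e^(−0.45843) + 3·e^(−1.3048) + 1·e^(−1.3453) + 1·e^(−1.4030) + 3·e^(−1.8533) = 0.63228 + 0.81368 + 0.26046 + 0.24586 + 0.47016 = 2.4224.
F = −kT ln Z = −0.17320 × ln(2.4224) = −0.17320 × 0.88476 = -0.153 eV.

-0.153 eV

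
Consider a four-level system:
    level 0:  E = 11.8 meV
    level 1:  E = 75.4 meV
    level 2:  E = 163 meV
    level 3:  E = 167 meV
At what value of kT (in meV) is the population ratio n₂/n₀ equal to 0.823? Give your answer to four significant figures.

776.2 meV

n₂/n₀ = exp[−(E₂−E₀)/kT] = 0.823.
⇒ (E₂−E₀)/kT = ln(1/0.823) = ln(1.21507) = 0.194802.
kT = 151.2 meV / 0.194802 = 776.2 meV.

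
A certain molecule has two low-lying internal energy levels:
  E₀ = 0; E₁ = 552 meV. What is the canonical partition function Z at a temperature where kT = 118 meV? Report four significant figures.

Eᵢ/kT = 0, 4.67797.
Z = Σ e^(−Eᵢ/kT) = e^(−0) + e^(−4.67797) = 1.00000 + 0.00929787 = 1.00930.

Z = 1.009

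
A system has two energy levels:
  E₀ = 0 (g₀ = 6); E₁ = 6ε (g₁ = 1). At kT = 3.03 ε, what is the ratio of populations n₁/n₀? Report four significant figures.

n₁/n₀ = (g₁/g₀) exp[−(E₁−E₀)/kT] = (1/6) × exp(−(6ε)/(3.03ε)) = (1/6) × exp(-1.98020) = 0.02301.

0.02301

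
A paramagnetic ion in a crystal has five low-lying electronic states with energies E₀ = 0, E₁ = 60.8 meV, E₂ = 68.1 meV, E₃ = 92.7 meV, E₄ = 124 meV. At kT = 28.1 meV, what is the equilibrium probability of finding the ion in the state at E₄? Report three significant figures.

Eᵢ/kT = 0, 2.1637, 2.4235, 3.2989, 4.4128.
Z = Σ e^(−Eᵢ/kT) = e^(−0) + e^(−2.1637) + e^(−2.4235) + e^(−3.2989) + e^(−4.4128) = 1.0000 + 0.11490 + 0.088611 + 0.036924 + 0.012121 = 1.2526.
P₄ = e^(−E₄/kT) / Z = 0.012121/1.2526 = 0.00968.

0.00968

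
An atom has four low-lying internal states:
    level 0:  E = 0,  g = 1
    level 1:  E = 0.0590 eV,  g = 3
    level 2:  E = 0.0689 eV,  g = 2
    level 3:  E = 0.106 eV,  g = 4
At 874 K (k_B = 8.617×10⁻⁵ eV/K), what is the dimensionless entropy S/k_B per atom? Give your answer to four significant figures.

k_BT = 8.617×10⁻⁵ × 874 K = 0.0753126 eV.
Eᵢ/kT = 0, 0.783401, 0.914854, 1.40747.
Z = Σ gᵢe^(−Eᵢ/kT) = 1·e^(−0) + 3·e^(−0.783401) + 2·e^(−0.914854) + 4·e^(−1.40747) = 1.00000 + 1.37055 + 0.801150 + 0.979047 = 4.15075.
⟨E⟩ = Σ EᵢPᵢ = 0.0577825 eV.
S/k_B = ln Z + ⟨E⟩/kT = ln(4.15075) + 0.0577825/0.0753126 = 1.42329 + 0.767235 = 2.191.

2.191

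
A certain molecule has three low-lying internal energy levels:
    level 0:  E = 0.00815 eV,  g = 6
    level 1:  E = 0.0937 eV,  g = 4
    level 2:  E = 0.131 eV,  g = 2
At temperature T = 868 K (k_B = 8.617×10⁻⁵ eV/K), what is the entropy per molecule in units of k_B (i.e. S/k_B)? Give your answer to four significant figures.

k_BT = 8.617×10⁻⁵ × 868 K = 0.0747956 eV.
Eᵢ/kT = 0.108964, 1.25275, 1.75144.
Z = Σ gᵢe^(−Eᵢ/kT) = 6·e^(−0.108964) + 4·e^(−1.25275) + 2·e^(−1.75144) = 5.38058 + 1.14287 + 0.347048 = 6.87050.
⟨E⟩ = Σ EᵢPᵢ = 0.0285863 eV.
S/k_B = ln Z + ⟨E⟩/kT = ln(6.87050) + 0.0285863/0.0747956 = 1.92724 + 0.382192 = 2.309.

2.309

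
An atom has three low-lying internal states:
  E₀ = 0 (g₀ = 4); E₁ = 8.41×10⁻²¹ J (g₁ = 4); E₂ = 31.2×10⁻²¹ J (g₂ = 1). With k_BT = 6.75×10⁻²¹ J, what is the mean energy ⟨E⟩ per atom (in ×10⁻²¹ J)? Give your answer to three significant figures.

1.93 ×10⁻²¹ J

Eᵢ/kT = 0, 1.2459, 4.6222.
Z = Σ gᵢe^(−Eᵢ/kT) = 4·e^(−0) + 4·e^(−1.2459) + 1·e^(−4.6222) = 4.0000 + 1.1507 + 0.0098311 = 5.1605.
⟨E⟩ = Σ Eᵢ gᵢe^(−Eᵢ/kT) / Z = (0·4.0000 + 8.41·1.1507 + 31.2·0.0098311) / 5.1605 = 1.93 ×10⁻²¹ J.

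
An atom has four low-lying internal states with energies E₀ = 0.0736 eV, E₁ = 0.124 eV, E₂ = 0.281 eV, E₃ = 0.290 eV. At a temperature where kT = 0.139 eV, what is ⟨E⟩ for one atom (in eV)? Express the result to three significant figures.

Eᵢ/kT = 0.52950, 0.89209, 2.0216, 2.0863.
Z = Σ e^(−Eᵢ/kT) = e^(−0.52950) + e^(−0.89209) + e^(−2.0216) + e^(−2.0863) = 0.58890 + 0.40980 + 0.13244 + 0.12415 = 1.2553.
⟨E⟩ = Σ Eᵢ e^(−Eᵢ/kT) / Z = (0.0736·0.58890 + 0.124·0.40980 + 0.281·0.13244 + 0.290·0.12415) / 1.2553 = 0.133 eV.

0.133 eV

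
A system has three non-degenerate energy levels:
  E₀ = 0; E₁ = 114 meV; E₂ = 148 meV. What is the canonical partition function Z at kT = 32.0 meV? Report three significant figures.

Z = 1.04

Eᵢ/kT = 0, 3.5625, 4.6250.
Z = Σ e^(−Eᵢ/kT) = e^(−0) + e^(−3.5625) + e^(−4.6250) = 1.0000 + 0.028368 + 0.0098037 = 1.0382.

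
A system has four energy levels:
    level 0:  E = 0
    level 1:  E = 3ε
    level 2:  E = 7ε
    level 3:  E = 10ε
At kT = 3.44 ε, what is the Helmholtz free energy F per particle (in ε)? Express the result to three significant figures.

-1.62 ε

Eᵢ/kT = 0, 0.87209, 2.0349, 2.9070.
Z = Σ e^(−Eᵢ/kT) = e^(−0) + e^(−0.87209) + e^(−2.0349) + e^(−2.9070) = 1.0000 + 0.41808 + 0.13069 + 0.054639 = 1.6034.
F = −kT ln Z = −3.44 × ln(1.6034) = −3.44 × 0.47213 = -1.62 ε.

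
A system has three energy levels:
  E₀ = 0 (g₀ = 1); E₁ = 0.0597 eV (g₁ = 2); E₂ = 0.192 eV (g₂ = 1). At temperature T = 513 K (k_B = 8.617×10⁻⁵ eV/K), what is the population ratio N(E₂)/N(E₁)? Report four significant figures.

k_BT = 8.617×10⁻⁵ × 513 K = 0.0442052 eV.
n₂/n₁ = (g₂/g₁) exp[−(E₂−E₁)/kT] = (1/2) × exp(−(0.1323 eV)/(0.0442052 eV)) = (1/2) × exp(-2.99286) = 0.02507.

0.02507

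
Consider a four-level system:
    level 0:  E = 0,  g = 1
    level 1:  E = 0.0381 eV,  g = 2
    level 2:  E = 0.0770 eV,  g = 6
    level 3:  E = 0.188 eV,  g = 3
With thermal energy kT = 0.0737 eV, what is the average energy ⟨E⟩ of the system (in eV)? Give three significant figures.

0.0555 eV

Eᵢ/kT = 0, 0.51696, 1.0448, 2.5509.
Z = Σ gᵢe^(−Eᵢ/kT) = 1·e^(−0) + 2·e^(−0.51696) + 6·e^(−1.0448) + 3·e^(−2.5509) = 1.0000 + 1.1927 + 2.1106 + 0.23403 = 4.5373.
⟨E⟩ = Σ Eᵢ gᵢe^(−Eᵢ/kT) / Z = (0·1.0000 + 0.0381·1.1927 + 0.0770·2.1106 + 0.188·0.23403) / 4.5373 = 0.0555 eV.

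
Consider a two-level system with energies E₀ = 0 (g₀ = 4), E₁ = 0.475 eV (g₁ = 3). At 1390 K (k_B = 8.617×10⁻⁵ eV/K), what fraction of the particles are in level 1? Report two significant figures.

0.014

k_BT = 8.617×10⁻⁵ × 1390 K = 0.1198 eV.
Eᵢ/kT = 0, 3.965.
Z = Σ gᵢe^(−Eᵢ/kT) = 4·e^(−0) + 3·e^(−3.965) = 4.000 + 0.05690 = 4.057.
P₁ = g₁ e^(−E₁/kT) / Z = 0.05690/4.057 = 0.014.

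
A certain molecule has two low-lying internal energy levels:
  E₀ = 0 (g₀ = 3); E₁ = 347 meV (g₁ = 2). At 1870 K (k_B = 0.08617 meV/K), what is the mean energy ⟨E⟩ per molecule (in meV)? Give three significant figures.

24.9 meV

k_BT = 0.08617 × 1870 K = 161.14 meV.
Eᵢ/kT = 0, 2.1534.
Z = Σ gᵢe^(−Eᵢ/kT) = 3·e^(−0) + 2·e^(−2.1534) = 3.0000 + 0.23218 = 3.2322.
⟨E⟩ = Σ Eᵢ gᵢe^(−Eᵢ/kT) / Z = (0·3.0000 + 347·0.23218) / 3.2322 = 24.9 meV.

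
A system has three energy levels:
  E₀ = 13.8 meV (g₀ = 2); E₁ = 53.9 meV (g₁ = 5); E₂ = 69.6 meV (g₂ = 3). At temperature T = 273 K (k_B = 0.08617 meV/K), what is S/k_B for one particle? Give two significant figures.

1.9

k_BT = 0.08617 × 273 K = 23.52 meV.
Eᵢ/kT = 0.5867, 2.292, 2.959.
Z = Σ gᵢe^(−Eᵢ/kT) = 2·e^(−0.5867) + 5·e^(−2.292) + 3·e^(−2.959) = 1.112 + 0.5053 + 0.1556 = 1.773.
⟨E⟩ = Σ EᵢPᵢ = 30.12 meV.
S/k_B = ln Z + ⟨E⟩/kT = ln(1.773) + 30.12/23.52 = 0.5727 + 1.281 = 1.9.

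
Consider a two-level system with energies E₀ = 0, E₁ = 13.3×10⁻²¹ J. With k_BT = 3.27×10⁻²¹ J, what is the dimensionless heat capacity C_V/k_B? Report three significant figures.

Eᵢ/kT = 0, 4.0673.
Z = Σ e^(−Eᵢ/kT) = e^(−0) + e^(−4.0673) = 1.0000 + 0.017124 = 1.0171.
⟨E⟩ = 0.22392, ⟨E²⟩ = 2.9781.
C_V/k_B = (⟨E²⟩ − ⟨E⟩²)/(kT)² = (2.9781 − 0.050140)/10.693 = 0.274.

0.274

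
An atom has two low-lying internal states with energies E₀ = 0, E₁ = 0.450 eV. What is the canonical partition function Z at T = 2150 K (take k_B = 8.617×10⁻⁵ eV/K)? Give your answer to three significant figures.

Z = 1.09

k_BT = 8.617×10⁻⁵ × 2150 K = 0.18527 eV.
Eᵢ/kT = 0, 2.4289.
Z = Σ e^(−Eᵢ/kT) = e^(−0) + e^(−2.4289) = 1.0000 + 0.088134 = 1.0881.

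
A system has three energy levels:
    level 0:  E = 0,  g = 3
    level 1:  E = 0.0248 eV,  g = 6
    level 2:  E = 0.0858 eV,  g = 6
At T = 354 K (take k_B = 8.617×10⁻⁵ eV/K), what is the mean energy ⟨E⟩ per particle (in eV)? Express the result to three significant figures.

k_BT = 8.617×10⁻⁵ × 354 K = 0.030504 eV.
Eᵢ/kT = 0, 0.81301, 2.8127.
Z = Σ gᵢe^(−Eᵢ/kT) = 3·e^(−0) + 6·e^(−0.81301) + 6·e^(−2.8127) = 3.0000 + 2.6611 + 0.36026 = 6.0214.
⟨E⟩ = Σ Eᵢ gᵢe^(−Eᵢ/kT) / Z = (0·3.0000 + 0.0248·2.6611 + 0.0858·0.36026) / 6.0214 = 0.0161 eV.

0.0161 eV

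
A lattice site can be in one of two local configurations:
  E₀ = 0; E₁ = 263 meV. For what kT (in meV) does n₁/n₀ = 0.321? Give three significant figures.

231 meV

n₁/n₀ = exp[−(E₁−E₀)/kT] = 0.321.
⇒ (E₁−E₀)/kT = ln(1/0.321) = ln(3.1153) = 1.1363.
kT = 263 meV / 1.1363 = 231 meV.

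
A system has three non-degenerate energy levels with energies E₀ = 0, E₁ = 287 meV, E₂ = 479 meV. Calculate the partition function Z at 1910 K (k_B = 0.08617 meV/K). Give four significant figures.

k_BT = 0.08617 × 1910 K = 164.585 meV.
Eᵢ/kT = 0, 1.74378, 2.91035.
Z = Σ e^(−Eᵢ/kT) = e^(−0) + e^(−1.74378) + e^(−2.91035) = 1.00000 + 0.174858 + 0.0544567 = 1.22931.

Z = 1.229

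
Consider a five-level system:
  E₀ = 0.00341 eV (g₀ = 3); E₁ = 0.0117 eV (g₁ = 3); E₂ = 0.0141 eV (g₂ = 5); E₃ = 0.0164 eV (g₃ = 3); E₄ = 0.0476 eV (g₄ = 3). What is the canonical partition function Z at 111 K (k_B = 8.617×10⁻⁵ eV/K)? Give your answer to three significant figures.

Z = 4.69

k_BT = 8.617×10⁻⁵ × 111 K = 0.0095649 eV.
Eᵢ/kT = 0.35651, 1.2232, 1.4741, 1.7146, 4.9765.
Z = Σ gᵢe^(−Eᵢ/kT) = 3·e^(−0.35651) + 3·e^(−1.2232) + 5·e^(−1.4741) + 3·e^(−1.7146) + 3·e^(−4.9765) = 2.1003 + 0.88286 + 1.1449 + 0.54011 + 0.020694 = 4.6889.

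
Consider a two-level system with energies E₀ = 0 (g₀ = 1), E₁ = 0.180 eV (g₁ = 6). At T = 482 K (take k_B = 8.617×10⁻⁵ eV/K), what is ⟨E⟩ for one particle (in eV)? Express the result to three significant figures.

0.0131 eV

k_BT = 8.617×10⁻⁵ × 482 K = 0.041534 eV.
Eᵢ/kT = 0, 4.3338.
Z = Σ gᵢe^(−Eᵢ/kT) = 1·e^(−0) + 6·e^(−4.3338) = 1.0000 + 0.078706 = 1.0787.
⟨E⟩ = Σ Eᵢ gᵢe^(−Eᵢ/kT) / Z = (0·1.0000 + 0.180·0.078706) / 1.0787 = 0.0131 eV.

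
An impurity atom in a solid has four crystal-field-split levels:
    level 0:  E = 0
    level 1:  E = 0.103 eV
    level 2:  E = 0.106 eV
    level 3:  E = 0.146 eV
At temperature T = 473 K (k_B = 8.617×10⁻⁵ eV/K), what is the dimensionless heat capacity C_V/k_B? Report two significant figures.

0.98

k_BT = 8.617×10⁻⁵ × 473 K = 0.04076 eV.
Eᵢ/kT = 0, 2.527, 2.601, 3.582.
Z = Σ e^(−Eᵢ/kT) = e^(−0) + e^(−2.527) + e^(−2.601) + e^(−3.582) = 1.000 + 0.07990 + 0.07420 + 0.02782 = 1.182.
⟨E⟩ = 0.01705 eV, ⟨E²⟩ = 0.001924 eV².
C_V/k_B = (⟨E²⟩ − ⟨E⟩²)/(kT)² = (0.001924 − 0.0002907)/0.001661 = 0.98.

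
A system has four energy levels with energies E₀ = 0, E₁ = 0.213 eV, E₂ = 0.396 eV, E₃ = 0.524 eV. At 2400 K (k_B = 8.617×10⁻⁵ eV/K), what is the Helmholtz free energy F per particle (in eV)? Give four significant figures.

-0.09509 eV

k_BT = 8.617×10⁻⁵ × 2400 K = 0.206808 eV.
Eᵢ/kT = 0, 1.02994, 1.91482, 2.53375.
Z = Σ e^(−Eᵢ/kT) = e^(−0) + e^(−1.02994) + e^(−1.91482) + e^(−2.53375) = 1.00000 + 0.357028 + 0.147368 + 0.0793609 = 1.58376.
F = −kT ln Z = −0.206808 × ln(1.58376) = −0.206808 × 0.459802 = -0.09509 eV.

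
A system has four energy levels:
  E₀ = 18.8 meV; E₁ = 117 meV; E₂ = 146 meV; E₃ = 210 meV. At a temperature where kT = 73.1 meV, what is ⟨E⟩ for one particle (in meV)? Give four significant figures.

59.83 meV

Eᵢ/kT = 0.257182, 1.60055, 1.99726, 2.87278.
Z = Σ e^(−Eᵢ/kT) = e^(−0.257182) + e^(−1.60055) + e^(−1.99726) + e^(−2.87278) = 0.773227 + 0.201786 + 0.135707 + 0.0565415 = 1.16726.
⟨E⟩ = Σ Eᵢ e^(−Eᵢ/kT) / Z = (18.8·0.773227 + 117·0.201786 + 146·0.135707 + 210·0.0565415) / 1.16726 = 59.83 meV.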